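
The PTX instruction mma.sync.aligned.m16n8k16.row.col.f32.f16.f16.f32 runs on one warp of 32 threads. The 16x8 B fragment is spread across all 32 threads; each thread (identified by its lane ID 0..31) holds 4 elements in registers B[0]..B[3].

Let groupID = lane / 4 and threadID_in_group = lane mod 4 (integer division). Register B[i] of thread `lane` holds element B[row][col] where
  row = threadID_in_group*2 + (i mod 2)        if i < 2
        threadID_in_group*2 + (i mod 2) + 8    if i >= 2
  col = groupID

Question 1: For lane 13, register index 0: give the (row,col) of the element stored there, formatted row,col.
L=13=>grp=13>>2=3, tig=13&3=1
[0]=>row 1·2+0+0=2  col grp=3

2,3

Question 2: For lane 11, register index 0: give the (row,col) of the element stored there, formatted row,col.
6,2

11: G=2,T=3
[0] (3*2+0+0,2) = (6,2)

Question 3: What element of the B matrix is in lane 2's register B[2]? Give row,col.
12,0

lane 2: G=0 (2/4), T=2 (2%4)
i=2: r=2*2+0+8=12, c=G=0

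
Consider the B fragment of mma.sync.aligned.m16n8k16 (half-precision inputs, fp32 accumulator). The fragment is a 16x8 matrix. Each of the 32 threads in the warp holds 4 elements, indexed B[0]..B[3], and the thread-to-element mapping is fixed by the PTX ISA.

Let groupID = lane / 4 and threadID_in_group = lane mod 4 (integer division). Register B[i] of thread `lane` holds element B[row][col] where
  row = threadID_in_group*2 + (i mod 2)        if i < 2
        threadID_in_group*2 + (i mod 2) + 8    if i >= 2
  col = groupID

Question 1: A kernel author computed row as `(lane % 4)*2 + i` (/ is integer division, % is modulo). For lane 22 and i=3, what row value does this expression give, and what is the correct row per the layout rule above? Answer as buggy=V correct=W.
`(lane % 4)*2 + i`[22,3]->7
22: g=5,t=2
[3] (2*2+1+8,5) = (13,5)
row: 7 vs 13

buggy=7 correct=13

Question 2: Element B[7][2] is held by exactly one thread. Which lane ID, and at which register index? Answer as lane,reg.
11,1

c=2→G=2  r=7→rhi=0,T=3,p=1
L=2*4+3=11  i=0*2+1=1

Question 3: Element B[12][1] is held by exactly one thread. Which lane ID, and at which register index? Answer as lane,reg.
c=1⇒gr=1  r=12⇒Rb=1,th=2,odd=0
L=1*4+2=6  i=1*2+0=2

6,2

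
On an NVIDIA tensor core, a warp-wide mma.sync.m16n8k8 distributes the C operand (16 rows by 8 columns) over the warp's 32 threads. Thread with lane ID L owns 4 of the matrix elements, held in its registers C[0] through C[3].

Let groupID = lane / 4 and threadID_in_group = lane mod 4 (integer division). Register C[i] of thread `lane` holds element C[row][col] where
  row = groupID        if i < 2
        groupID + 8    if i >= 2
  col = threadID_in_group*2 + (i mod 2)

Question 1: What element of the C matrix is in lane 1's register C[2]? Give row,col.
8,2

L=1=>grp=1>>2=0, tig=1&3=1
[2]=>row 0+8=8  col 1·2+0=2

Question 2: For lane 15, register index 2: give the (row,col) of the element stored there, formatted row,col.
lane 15: grp=3 (15/4), tig=3 (15%4)
i=2: r=3+8=11, c=3*2+0=6

11,6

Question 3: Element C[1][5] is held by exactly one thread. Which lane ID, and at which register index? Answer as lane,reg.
r=1->g=1,rb=0  c=5->t=2,b0=1
L=1*4+2=6  i=0*2+1=1

6,1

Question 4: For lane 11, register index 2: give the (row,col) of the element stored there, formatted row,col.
11: gid=2,tid=3
[2] (2+8,3*2+0) = (10,6)

10,6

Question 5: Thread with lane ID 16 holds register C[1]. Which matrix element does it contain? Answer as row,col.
4,1

16: gr=4,th=0
[1] (4+0,0*2+1) = (4,1)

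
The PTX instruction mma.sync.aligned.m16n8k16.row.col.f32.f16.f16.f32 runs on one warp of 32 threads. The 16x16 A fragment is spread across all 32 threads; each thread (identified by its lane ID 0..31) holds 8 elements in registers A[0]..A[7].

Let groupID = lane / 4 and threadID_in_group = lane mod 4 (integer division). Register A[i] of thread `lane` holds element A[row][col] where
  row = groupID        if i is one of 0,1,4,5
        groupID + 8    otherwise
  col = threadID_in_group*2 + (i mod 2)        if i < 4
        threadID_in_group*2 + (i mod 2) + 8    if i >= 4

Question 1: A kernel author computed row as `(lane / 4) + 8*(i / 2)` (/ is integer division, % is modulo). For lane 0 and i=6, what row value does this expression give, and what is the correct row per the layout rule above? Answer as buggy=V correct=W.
`(lane / 4) + 8*(i / 2)`[0,6]->24
lane 0->0/4=0, 0 mod 4=0
i=6  r:0+8->8  c:2·0+0+8->8
row: 24 vs 8

buggy=24 correct=8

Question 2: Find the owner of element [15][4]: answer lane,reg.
30,2

r: 15->gid=7,r8=1  c: 4->c8=0,tid=2,i&1=0
L=7*4+2=30  i=0*4+1*2+0=2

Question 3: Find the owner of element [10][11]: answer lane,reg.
9,7

r=10→G=2,rhi=1  c=11→chi=1,T=1,p=1
L=2*4+1=9  i=1*4+1*2+1=7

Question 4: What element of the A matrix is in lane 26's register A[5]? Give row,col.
26: grp=6,tig=2
[5] (6+0,2*2+1+8) = (6,13)

6,13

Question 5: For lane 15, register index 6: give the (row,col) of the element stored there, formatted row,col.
lane 15->15/4=3, 15 mod 4=3
i=6  r:3+8->11  c:2·3+0+8->14

11,14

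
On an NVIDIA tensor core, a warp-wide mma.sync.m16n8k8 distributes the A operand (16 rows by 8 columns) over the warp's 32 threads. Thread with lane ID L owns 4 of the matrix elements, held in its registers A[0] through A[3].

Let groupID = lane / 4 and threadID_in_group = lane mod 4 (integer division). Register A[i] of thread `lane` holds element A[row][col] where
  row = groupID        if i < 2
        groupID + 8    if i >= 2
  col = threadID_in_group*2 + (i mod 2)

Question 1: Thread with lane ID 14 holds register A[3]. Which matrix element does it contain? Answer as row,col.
11,5

lane 14->14/4=3, 14 mod 4=2
i=3  r:3+8->11  c:2·2+1->5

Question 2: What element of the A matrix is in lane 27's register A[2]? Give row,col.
14,6

lane 27->27/4=6, 27 mod 4=3
i=2  r:6+8->14  c:2·3+0->6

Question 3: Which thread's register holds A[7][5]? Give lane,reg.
30,1

r: 7->gid=7,r8=0  c: 5->tid=2,i&1=1
L=7*4+2=30  i=0*2+1=1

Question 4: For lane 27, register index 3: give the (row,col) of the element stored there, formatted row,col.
L=27=>grp=27>>2=6, tig=27&3=3
[3]=>row 6+8=14  col 3·2+1=7

14,7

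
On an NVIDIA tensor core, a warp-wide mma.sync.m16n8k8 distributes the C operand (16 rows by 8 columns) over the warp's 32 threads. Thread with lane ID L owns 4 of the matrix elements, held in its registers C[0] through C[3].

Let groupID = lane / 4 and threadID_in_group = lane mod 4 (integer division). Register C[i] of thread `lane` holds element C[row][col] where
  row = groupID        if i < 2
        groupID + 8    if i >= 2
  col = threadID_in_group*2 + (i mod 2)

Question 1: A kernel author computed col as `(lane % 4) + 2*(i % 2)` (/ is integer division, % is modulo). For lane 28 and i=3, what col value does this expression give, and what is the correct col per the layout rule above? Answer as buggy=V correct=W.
`(lane % 4) + 2*(i % 2)`[28,3]→2
lane 28: G=7 (28/4), T=0 (28%4)
i=3: r=7+8=15, c=0*2+1=1
col: 2 vs 1

buggy=2 correct=1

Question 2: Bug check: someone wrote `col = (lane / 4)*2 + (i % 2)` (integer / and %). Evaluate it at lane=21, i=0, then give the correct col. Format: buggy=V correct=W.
`(lane / 4)*2 + (i % 2)`[21,0]=>10
L=21=>grp=21>>2=5, tig=21&3=1
[0]=>row 5+0=5  col 1·2+0=2
col: 10 vs 2

buggy=10 correct=2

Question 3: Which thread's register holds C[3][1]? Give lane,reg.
12,1

r:3=>grp=3,rB=0  c:1=>tig=0,lo=1
L=3*4+0=12  i=0*2+1=1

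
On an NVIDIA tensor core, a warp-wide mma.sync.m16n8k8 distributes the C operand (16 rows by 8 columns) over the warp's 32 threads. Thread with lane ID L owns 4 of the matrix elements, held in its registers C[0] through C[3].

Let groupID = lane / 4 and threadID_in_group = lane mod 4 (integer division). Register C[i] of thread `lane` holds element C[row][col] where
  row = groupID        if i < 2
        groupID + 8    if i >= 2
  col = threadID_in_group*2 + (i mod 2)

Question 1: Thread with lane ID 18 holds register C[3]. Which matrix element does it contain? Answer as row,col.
12,5

18: grp=4,tig=2
[3] (4+8,2*2+1) = (12,5)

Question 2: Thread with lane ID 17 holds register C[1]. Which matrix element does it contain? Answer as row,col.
4,3

17: gr=4,th=1
[1] (4+0,1*2+1) = (4,3)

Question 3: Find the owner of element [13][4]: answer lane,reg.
r:13=>grp=5,rB=1  c:4=>tig=2,lo=0
L=5*4+2=22  i=1*2+0=2

22,2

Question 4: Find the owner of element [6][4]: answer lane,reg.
r:6=>grp=6,rB=0  c:4=>tig=2,lo=0
L=6*4+2=26  i=0*2+0=0

26,0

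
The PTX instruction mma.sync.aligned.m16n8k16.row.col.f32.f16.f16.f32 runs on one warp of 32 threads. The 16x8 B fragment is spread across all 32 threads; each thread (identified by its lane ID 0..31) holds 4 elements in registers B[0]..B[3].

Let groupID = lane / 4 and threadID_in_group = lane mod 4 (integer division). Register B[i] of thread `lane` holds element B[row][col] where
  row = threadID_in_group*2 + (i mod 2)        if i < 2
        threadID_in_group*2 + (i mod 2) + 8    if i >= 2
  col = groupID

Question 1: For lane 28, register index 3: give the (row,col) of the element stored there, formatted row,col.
L=28→G=28>>2=7, T=28&3=0
[3]→row 0·2+1+8=9  col G=7

9,7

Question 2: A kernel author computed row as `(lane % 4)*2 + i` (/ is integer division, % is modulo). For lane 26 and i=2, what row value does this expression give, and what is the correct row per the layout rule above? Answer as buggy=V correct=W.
buggy=6 correct=12

`(lane % 4)*2 + i`[26,2]→6
lane 26: G=6 (26/4), T=2 (26%4)
i=2: r=2*2+0+8=12, c=G=6
row: 6 vs 12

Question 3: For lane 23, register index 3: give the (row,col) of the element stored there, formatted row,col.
L=23->g=23>>2=5, t=23&3=3
[3]->row 3·2+1+8=15  col g=5

15,5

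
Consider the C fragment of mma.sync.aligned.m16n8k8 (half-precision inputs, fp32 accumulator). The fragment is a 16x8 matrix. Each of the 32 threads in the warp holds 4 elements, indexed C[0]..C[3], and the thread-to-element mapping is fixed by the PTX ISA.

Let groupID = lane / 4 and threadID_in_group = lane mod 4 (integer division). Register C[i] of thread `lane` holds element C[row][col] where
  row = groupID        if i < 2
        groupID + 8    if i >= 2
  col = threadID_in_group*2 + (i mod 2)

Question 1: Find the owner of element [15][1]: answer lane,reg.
28,3

r:15=>grp=7,rB=1  c:1=>tig=0,lo=1
L=7*4+0=28  i=1*2+1=3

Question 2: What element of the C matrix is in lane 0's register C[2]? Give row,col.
lane 0→0/4=0, 0 mod 4=0
i=2  r:0+8→8  c:2·0+0→0

8,0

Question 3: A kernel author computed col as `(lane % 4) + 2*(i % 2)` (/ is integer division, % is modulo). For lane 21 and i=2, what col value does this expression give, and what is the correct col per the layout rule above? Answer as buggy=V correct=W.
`(lane % 4) + 2*(i % 2)`[21,2]->1
L=21->gid=21>>2=5, tid=21&3=1
[2]->row 5+8=13  col 1·2+0=2
col: 1 vs 2

buggy=1 correct=2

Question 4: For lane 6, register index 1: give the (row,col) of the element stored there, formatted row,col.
lane 6=>6/4=1, 6 mod 4=2
i=1  r:1+0=>1  c:2·2+1=>5

1,5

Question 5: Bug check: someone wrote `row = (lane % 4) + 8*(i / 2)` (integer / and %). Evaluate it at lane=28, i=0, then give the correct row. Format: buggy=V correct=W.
buggy=0 correct=7

`(lane % 4) + 8*(i / 2)`[28,0]->0
lane 28->28/4=7, 28 mod 4=0
i=0  r:7+0->7  c:2·0+0->0
row: 0 vs 7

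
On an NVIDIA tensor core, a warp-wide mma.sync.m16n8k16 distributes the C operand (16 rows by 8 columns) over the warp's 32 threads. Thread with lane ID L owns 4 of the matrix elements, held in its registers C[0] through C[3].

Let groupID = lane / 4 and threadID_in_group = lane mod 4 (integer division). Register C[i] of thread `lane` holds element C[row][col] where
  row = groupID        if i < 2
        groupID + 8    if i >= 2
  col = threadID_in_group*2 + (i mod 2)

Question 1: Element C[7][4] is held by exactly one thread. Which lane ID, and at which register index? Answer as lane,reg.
30,0

r:7=>grp=7,rB=0  c:4=>tig=2,lo=0
L=7*4+2=30  i=0*2+0=0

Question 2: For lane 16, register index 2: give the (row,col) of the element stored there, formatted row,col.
12,0

lane 16: grp=4 (16/4), tig=0 (16%4)
i=2: r=4+8=12, c=0*2+0=0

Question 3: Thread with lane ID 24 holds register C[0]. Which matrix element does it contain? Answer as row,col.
6,0

L=24→G=24>>2=6, T=24&3=0
[0]→row 6+0=6  col 0·2+0=0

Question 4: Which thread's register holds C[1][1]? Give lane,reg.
4,1

r=1⇒gr=1,Rb=0  c=1⇒th=0,odd=1
L=1*4+0=4  i=0*2+1=1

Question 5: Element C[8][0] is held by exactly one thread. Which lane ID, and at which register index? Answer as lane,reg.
0,2

r: 8->gid=0,r8=1  c: 0->tid=0,i&1=0
L=0*4+0=0  i=1*2+0=2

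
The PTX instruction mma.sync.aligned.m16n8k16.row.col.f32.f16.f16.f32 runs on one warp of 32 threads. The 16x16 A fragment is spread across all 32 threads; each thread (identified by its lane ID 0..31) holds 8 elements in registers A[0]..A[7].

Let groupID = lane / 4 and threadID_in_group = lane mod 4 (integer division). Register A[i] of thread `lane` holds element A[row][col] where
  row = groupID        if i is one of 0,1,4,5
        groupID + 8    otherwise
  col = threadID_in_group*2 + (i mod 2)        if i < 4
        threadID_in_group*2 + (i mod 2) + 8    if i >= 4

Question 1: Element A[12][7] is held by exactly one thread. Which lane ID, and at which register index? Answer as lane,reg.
19,3

r=12->g=4,rb=1  c=7->cb=0,t=3,b0=1
L=4*4+3=19  i=0*4+1*2+1=3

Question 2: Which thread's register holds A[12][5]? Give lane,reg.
18,3

r=12→G=4,rhi=1  c=5→chi=0,T=2,p=1
L=4*4+2=18  i=0*4+1*2+1=3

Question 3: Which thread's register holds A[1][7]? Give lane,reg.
r:1=>grp=1,rB=0  c:7=>cB=0,tig=3,lo=1
L=1*4+3=7  i=0*4+0*2+1=1

7,1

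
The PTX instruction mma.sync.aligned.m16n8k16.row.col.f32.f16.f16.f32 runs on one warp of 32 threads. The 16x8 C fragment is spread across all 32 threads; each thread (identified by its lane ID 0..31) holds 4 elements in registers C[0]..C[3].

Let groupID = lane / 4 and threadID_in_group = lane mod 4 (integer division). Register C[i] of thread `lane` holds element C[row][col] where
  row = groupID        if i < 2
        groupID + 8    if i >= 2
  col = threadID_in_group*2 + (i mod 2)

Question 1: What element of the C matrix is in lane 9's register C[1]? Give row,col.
2,3

L=9=>grp=9>>2=2, tig=9&3=1
[1]=>row 2+0=2  col 1·2+1=3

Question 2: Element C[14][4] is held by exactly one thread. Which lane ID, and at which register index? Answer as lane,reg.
r=14→G=6,rhi=1  c=4→T=2,p=0
L=6*4+2=26  i=1*2+0=2

26,2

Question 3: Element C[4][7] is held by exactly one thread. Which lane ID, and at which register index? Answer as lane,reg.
19,1

r: 4->gid=4,r8=0  c: 7->tid=3,i&1=1
L=4*4+3=19  i=0*2+1=1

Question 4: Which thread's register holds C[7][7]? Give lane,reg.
31,1

r=7⇒gr=7,Rb=0  c=7⇒th=3,odd=1
L=7*4+3=31  i=0*2+1=1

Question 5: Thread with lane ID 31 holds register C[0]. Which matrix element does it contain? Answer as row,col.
31: gid=7,tid=3
[0] (7+0,3*2+0) = (7,6)

7,6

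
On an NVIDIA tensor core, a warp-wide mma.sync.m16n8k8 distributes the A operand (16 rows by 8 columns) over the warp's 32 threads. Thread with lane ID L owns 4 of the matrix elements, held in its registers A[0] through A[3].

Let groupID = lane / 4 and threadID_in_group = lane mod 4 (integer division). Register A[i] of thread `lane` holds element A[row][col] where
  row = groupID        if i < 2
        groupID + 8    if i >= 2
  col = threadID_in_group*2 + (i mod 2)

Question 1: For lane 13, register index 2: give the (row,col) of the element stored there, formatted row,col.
11,2

lane 13→13/4=3, 13 mod 4=1
i=2  r:3+8→11  c:2·1+0→2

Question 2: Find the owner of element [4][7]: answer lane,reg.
r=4→G=4,rhi=0  c=7→T=3,p=1
L=4*4+3=19  i=0*2+1=1

19,1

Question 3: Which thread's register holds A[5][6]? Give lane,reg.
r=5->g=5,rb=0  c=6->t=3,b0=0
L=5*4+3=23  i=0*2+0=0

23,0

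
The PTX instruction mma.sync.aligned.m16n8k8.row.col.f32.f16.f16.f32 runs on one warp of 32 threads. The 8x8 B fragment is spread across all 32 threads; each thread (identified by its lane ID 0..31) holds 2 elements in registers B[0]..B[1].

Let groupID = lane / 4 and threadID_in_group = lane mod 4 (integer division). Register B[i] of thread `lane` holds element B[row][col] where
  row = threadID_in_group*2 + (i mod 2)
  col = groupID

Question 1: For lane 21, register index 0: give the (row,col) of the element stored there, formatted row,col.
2,5

lane 21=>21/4=5, 21 mod 4=1
i=0  r:2·1+0=>2  c:5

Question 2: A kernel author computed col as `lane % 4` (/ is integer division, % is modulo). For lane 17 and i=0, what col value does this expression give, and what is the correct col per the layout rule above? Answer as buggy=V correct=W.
buggy=1 correct=4

`lane % 4`[17,0]⇒1
lane 17: gr=4 (17/4), th=1 (17%4)
i=0: r=1*2+0=2, c=gr=4
col: 1 vs 4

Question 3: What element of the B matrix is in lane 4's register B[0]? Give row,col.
0,1

4: grp=1,tig=0
[0] (0*2+0,1) = (0,1)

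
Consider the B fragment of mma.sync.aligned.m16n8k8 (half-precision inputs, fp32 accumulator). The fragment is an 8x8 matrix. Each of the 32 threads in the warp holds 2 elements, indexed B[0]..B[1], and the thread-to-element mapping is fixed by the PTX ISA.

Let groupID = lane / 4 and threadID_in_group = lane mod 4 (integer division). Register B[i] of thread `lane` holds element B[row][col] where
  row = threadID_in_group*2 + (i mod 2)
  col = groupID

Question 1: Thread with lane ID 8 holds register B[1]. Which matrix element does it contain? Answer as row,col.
lane 8->8/4=2, 8 mod 4=0
i=1  r:2·0+1->1  c:2

1,2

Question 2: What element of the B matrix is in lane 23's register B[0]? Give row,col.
L=23->g=23>>2=5, t=23&3=3
[0]->row 3·2+0=6  col g=5

6,5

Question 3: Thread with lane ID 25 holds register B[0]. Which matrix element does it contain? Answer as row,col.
L=25->g=25>>2=6, t=25&3=1
[0]->row 1·2+0=2  col g=6

2,6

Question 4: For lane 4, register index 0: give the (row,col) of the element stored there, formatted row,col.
0,1

4: G=1,T=0
[0] (0*2+0,1) = (0,1)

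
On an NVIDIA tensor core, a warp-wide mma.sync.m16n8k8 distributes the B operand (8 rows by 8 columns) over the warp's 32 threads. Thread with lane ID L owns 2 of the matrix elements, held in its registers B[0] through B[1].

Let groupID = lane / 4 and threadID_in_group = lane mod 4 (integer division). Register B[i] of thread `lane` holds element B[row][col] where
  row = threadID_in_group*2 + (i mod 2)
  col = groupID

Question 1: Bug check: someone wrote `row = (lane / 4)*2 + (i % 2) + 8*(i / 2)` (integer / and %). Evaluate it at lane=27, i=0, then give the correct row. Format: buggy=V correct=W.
`(lane / 4)*2 + (i % 2) + 8*(i / 2)`[27,0]->12
27: g=6,t=3
[0] (3*2+0,6) = (6,6)
row: 12 vs 6

buggy=12 correct=6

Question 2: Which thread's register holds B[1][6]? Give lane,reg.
c=6⇒gr=6  r=1⇒th=0,odd=1
L=6*4+0=24  i=1=1

24,1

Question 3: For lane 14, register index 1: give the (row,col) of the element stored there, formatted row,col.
5,3

14: gid=3,tid=2
[1] (2*2+1,3) = (5,3)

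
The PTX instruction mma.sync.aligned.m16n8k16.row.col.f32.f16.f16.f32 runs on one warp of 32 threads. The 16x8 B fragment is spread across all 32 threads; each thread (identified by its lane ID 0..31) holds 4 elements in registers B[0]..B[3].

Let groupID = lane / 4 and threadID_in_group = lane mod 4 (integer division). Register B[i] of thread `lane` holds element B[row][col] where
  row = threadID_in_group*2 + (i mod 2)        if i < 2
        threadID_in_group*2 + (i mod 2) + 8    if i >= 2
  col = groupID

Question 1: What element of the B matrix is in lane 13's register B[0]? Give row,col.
lane 13=>13/4=3, 13 mod 4=1
i=0  r:2·1+0+0=>2  c:3

2,3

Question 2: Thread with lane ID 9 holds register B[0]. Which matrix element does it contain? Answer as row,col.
9: grp=2,tig=1
[0] (1*2+0+0,2) = (2,2)

2,2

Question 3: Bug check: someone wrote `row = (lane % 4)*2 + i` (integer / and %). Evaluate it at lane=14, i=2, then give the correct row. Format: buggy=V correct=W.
`(lane % 4)*2 + i`[14,2]⇒6
lane 14⇒14/4=3, 14 mod 4=2
i=2  r:2·2+0+8⇒12  c:3
row: 6 vs 12

buggy=6 correct=12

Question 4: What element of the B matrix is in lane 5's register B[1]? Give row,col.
lane 5->5/4=1, 5 mod 4=1
i=1  r:2·1+1+0->3  c:1

3,1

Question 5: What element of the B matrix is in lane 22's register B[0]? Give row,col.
4,5

22: gid=5,tid=2
[0] (2*2+0+0,5) = (4,5)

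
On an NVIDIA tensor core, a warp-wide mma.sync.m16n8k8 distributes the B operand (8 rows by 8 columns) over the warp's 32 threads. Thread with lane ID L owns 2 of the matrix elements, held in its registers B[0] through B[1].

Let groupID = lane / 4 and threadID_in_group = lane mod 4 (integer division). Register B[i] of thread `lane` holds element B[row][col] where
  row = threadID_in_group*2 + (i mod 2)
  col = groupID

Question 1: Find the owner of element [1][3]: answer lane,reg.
c=3→G=3  r=1→T=0,p=1
L=3*4+0=12  i=1=1

12,1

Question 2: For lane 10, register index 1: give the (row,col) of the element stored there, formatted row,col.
5,2

L=10->g=10>>2=2, t=10&3=2
[1]->row 2·2+1=5  col g=2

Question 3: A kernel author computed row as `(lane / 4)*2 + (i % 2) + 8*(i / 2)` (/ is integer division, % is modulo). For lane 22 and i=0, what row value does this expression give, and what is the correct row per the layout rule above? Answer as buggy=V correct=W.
buggy=10 correct=4

`(lane / 4)*2 + (i % 2) + 8*(i / 2)`[22,0]→10
22: G=5,T=2
[0] (2*2+0,5) = (4,5)
row: 10 vs 4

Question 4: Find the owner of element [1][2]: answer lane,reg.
8,1

c:2=>grp=2  r:1=>tig=0,lo=1
L=2*4+0=8  i=1=1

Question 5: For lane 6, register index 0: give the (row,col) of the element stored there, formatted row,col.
4,1

6: gr=1,th=2
[0] (2*2+0,1) = (4,1)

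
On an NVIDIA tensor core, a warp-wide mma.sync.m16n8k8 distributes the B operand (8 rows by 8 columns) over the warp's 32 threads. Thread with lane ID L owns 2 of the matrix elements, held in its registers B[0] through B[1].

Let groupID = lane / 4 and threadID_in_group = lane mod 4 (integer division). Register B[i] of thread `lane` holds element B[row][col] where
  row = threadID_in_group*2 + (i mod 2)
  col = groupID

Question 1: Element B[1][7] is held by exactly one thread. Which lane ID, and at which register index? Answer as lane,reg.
c=7->g=7  r=1->t=0,b0=1
L=7*4+0=28  i=1=1

28,1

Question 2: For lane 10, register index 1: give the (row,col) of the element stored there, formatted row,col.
5,2

L=10→G=10>>2=2, T=10&3=2
[1]→row 2·2+1=5  col G=2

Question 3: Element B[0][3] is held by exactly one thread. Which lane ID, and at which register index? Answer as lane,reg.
c=3->g=3  r=0->t=0,b0=0
L=3*4+0=12  i=0=0

12,0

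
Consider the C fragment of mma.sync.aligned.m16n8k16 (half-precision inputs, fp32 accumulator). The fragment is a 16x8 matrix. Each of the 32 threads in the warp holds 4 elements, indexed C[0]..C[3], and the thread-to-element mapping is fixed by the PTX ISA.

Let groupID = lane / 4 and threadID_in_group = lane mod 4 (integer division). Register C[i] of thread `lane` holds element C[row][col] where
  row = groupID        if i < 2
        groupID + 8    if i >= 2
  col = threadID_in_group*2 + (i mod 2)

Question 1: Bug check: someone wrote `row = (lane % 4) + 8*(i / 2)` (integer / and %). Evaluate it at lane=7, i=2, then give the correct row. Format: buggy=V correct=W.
buggy=11 correct=9

`(lane % 4) + 8*(i / 2)`[7,2]=>11
lane 7=>7/4=1, 7 mod 4=3
i=2  r:1+8=>9  c:2·3+0=>6
row: 11 vs 9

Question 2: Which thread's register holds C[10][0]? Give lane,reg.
r=10->g=2,rb=1  c=0->t=0,b0=0
L=2*4+0=8  i=1*2+0=2

8,2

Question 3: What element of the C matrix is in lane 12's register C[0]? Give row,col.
L=12⇒gr=12>>2=3, th=12&3=0
[0]⇒row 3+0=3  col 0·2+0=0

3,0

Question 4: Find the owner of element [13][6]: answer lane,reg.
23,2

r=13→G=5,rhi=1  c=6→T=3,p=0
L=5*4+3=23  i=1*2+0=2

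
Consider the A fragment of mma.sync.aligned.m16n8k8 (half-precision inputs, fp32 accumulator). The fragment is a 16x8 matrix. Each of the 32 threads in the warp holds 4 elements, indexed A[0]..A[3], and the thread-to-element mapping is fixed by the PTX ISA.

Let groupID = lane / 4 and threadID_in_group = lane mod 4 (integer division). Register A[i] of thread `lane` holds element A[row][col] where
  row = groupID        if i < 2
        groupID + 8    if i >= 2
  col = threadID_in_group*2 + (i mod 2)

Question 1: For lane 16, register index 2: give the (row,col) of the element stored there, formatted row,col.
12,0

lane 16: grp=4 (16/4), tig=0 (16%4)
i=2: r=4+8=12, c=0*2+0=0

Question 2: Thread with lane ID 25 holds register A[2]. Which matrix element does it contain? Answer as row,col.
L=25->gid=25>>2=6, tid=25&3=1
[2]->row 6+8=14  col 1·2+0=2

14,2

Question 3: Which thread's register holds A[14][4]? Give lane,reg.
r=14→G=6,rhi=1  c=4→T=2,p=0
L=6*4+2=26  i=1*2+0=2

26,2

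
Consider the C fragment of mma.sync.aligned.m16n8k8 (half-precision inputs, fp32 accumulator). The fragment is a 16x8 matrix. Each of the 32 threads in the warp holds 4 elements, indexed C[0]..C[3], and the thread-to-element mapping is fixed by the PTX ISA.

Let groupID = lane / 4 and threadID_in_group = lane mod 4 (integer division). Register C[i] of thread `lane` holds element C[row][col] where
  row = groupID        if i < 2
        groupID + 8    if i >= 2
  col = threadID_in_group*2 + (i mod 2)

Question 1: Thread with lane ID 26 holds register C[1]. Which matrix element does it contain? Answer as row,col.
26: gr=6,th=2
[1] (6+0,2*2+1) = (6,5)

6,5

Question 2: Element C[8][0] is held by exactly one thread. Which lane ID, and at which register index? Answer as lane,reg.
r: 8->gid=0,r8=1  c: 0->tid=0,i&1=0
L=0*4+0=0  i=1*2+0=2

0,2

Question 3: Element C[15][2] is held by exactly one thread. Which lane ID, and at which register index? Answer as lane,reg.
r:15=>grp=7,rB=1  c:2=>tig=1,lo=0
L=7*4+1=29  i=1*2+0=2

29,2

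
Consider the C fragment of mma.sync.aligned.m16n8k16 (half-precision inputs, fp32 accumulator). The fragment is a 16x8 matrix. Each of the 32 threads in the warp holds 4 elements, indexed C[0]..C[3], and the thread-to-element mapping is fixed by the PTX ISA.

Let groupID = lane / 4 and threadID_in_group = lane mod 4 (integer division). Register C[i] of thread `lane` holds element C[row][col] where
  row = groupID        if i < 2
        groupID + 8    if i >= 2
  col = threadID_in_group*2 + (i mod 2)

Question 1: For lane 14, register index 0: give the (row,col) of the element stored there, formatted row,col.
3,4

lane 14: gr=3 (14/4), th=2 (14%4)
i=0: r=3+0=3, c=2*2+0=4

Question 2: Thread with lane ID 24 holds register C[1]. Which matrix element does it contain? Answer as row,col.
24: gr=6,th=0
[1] (6+0,0*2+1) = (6,1)

6,1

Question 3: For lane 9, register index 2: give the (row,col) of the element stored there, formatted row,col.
10,2

L=9⇒gr=9>>2=2, th=9&3=1
[2]⇒row 2+8=10  col 1·2+0=2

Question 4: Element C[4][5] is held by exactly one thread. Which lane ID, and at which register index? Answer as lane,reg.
r=4⇒gr=4,Rb=0  c=5⇒th=2,odd=1
L=4*4+2=18  i=0*2+1=1

18,1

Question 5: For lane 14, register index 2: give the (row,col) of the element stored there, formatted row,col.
11,4

lane 14: grp=3 (14/4), tig=2 (14%4)
i=2: r=3+8=11, c=2*2+0=4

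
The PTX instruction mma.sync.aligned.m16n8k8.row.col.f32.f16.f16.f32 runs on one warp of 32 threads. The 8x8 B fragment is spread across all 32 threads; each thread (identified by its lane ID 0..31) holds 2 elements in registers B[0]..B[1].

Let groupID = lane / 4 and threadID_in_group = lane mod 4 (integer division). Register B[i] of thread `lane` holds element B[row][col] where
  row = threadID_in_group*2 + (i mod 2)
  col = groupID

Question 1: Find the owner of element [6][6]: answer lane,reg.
c=6⇒gr=6  r=6⇒th=3,odd=0
L=6*4+3=27  i=0=0

27,0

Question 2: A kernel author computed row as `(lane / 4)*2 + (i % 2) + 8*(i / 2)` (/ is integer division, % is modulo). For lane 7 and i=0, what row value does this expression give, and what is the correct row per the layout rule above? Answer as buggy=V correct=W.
`(lane / 4)*2 + (i % 2) + 8*(i / 2)`[7,0]⇒2
lane 7: gr=1 (7/4), th=3 (7%4)
i=0: r=3*2+0=6, c=gr=1
row: 2 vs 6

buggy=2 correct=6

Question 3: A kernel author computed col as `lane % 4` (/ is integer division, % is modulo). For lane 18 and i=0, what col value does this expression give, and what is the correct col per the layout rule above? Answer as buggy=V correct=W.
`lane % 4`[18,0]→2
L=18→G=18>>2=4, T=18&3=2
[0]→row 2·2+0=4  col G=4
col: 2 vs 4

buggy=2 correct=4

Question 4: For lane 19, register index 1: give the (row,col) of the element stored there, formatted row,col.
7,4

19: g=4,t=3
[1] (3*2+1,4) = (7,4)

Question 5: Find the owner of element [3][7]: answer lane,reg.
29,1

c=7⇒gr=7  r=3⇒th=1,odd=1
L=7*4+1=29  i=1=1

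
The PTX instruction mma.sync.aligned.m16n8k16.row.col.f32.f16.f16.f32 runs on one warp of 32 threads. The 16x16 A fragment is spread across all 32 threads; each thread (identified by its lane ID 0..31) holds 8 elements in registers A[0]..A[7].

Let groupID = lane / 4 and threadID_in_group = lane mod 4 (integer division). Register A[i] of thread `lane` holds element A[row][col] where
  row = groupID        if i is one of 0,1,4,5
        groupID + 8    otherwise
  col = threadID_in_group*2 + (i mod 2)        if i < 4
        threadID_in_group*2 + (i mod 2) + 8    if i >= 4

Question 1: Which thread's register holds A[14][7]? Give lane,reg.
27,3

r:14=>grp=6,rB=1  c:7=>cB=0,tig=3,lo=1
L=6*4+3=27  i=0*4+1*2+1=3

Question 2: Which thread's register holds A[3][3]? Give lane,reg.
r=3⇒gr=3,Rb=0  c=3⇒Cb=0,th=1,odd=1
L=3*4+1=13  i=0*4+0*2+1=1

13,1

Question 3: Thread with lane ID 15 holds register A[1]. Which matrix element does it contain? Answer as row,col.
3,7

lane 15=>15/4=3, 15 mod 4=3
i=1  r:3+0=>3  c:2·3+1+0=>7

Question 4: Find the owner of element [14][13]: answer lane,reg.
r: 14->gid=6,r8=1  c: 13->c8=1,tid=2,i&1=1
L=6*4+2=26  i=1*4+1*2+1=7

26,7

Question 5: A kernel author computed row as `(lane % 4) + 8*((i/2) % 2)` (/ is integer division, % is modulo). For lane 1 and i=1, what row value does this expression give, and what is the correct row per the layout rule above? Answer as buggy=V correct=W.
`(lane % 4) + 8*((i/2) % 2)`[1,1]->1
lane 1->1/4=0, 1 mod 4=1
i=1  r:0+0->0  c:2·1+1+0->3
row: 1 vs 0

buggy=1 correct=0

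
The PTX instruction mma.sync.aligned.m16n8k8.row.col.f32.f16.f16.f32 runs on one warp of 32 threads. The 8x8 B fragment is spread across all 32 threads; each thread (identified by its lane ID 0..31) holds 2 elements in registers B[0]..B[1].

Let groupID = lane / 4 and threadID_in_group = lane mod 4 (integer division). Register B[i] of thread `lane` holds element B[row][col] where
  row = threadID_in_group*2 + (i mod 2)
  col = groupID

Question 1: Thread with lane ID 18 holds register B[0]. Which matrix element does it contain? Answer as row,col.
4,4

18: G=4,T=2
[0] (2*2+0,4) = (4,4)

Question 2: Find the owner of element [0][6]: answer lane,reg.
c=6→G=6  r=0→T=0,p=0
L=6*4+0=24  i=0=0

24,0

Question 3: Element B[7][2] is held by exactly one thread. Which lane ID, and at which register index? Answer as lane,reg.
c:2=>grp=2  r:7=>tig=3,lo=1
L=2*4+3=11  i=1=1

11,1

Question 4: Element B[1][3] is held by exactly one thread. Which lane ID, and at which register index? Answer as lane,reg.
c: 3->gid=3  r: 1->tid=0,i&1=1
L=3*4+0=12  i=1=1

12,1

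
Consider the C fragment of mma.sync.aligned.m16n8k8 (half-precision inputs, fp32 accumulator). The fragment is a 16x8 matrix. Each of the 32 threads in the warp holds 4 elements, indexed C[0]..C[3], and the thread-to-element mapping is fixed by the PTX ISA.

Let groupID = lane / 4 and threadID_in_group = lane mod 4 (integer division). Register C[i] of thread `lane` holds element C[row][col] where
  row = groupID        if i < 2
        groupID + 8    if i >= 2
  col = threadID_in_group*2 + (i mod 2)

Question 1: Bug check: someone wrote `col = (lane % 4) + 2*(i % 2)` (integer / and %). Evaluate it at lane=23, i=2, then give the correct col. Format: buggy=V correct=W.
buggy=3 correct=6

`(lane % 4) + 2*(i % 2)`[23,2]→3
L=23→G=23>>2=5, T=23&3=3
[2]→row 5+8=13  col 3·2+0=6
col: 3 vs 6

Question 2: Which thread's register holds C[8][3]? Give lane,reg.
1,3

r=8→G=0,rhi=1  c=3→T=1,p=1
L=0*4+1=1  i=1*2+1=3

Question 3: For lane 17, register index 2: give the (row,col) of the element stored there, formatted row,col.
lane 17→17/4=4, 17 mod 4=1
i=2  r:4+8→12  c:2·1+0→2

12,2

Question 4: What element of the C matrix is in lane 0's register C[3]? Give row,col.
8,1

lane 0: G=0 (0/4), T=0 (0%4)
i=3: r=0+8=8, c=0*2+1=1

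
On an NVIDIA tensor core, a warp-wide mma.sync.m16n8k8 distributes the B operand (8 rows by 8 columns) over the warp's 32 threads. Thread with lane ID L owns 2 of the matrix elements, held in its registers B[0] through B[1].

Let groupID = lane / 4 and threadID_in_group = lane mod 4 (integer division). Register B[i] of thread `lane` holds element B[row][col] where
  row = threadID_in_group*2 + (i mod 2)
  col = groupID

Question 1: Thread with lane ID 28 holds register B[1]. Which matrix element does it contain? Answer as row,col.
1,7

28: grp=7,tig=0
[1] (0*2+1,7) = (1,7)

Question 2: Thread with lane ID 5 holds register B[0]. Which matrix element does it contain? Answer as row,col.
2,1

L=5->g=5>>2=1, t=5&3=1
[0]->row 1·2+0=2  col g=1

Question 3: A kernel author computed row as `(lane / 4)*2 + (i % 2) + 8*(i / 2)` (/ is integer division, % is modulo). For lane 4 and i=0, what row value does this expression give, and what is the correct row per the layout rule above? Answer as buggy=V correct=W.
`(lane / 4)*2 + (i % 2) + 8*(i / 2)`[4,0]->2
4: g=1,t=0
[0] (0*2+0,1) = (0,1)
row: 2 vs 0

buggy=2 correct=0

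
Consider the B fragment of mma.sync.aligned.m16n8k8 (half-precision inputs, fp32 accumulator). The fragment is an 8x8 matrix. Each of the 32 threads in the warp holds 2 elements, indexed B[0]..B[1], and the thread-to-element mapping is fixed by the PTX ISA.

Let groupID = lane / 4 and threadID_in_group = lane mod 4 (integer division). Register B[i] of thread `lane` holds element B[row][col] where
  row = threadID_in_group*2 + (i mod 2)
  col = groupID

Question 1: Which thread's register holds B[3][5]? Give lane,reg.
21,1

c=5->g=5  r=3->t=1,b0=1
L=5*4+1=21  i=1=1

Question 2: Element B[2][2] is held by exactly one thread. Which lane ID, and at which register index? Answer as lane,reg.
c:2=>grp=2  r:2=>tig=1,lo=0
L=2*4+1=9  i=0=0

9,0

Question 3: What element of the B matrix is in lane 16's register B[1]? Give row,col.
lane 16: gid=4 (16/4), tid=0 (16%4)
i=1: r=0*2+1=1, c=gid=4

1,4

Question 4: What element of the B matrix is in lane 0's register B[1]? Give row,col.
1,0

lane 0: grp=0 (0/4), tig=0 (0%4)
i=1: r=0*2+1=1, c=grp=0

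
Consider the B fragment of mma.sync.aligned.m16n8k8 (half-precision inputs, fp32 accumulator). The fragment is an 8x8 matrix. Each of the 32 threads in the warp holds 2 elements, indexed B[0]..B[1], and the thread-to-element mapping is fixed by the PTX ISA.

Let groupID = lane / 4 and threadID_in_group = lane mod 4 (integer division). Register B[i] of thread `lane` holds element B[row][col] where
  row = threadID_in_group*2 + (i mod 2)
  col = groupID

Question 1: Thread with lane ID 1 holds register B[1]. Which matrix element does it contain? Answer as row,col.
3,0

lane 1->1/4=0, 1 mod 4=1
i=1  r:2·1+1->3  c:0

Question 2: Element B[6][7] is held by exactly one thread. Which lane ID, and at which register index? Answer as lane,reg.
c=7->g=7  r=6->t=3,b0=0
L=7*4+3=31  i=0=0

31,0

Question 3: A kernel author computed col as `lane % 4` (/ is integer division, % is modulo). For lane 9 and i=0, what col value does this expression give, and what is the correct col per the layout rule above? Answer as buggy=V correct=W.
buggy=1 correct=2

`lane % 4`[9,0]⇒1
lane 9: gr=2 (9/4), th=1 (9%4)
i=0: r=1*2+0=2, c=gr=2
col: 1 vs 2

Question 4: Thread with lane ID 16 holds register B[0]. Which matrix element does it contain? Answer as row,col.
0,4

lane 16→16/4=4, 16 mod 4=0
i=0  r:2·0+0→0  c:4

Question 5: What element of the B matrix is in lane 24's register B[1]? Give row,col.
24: G=6,T=0
[1] (0*2+1,6) = (1,6)

1,6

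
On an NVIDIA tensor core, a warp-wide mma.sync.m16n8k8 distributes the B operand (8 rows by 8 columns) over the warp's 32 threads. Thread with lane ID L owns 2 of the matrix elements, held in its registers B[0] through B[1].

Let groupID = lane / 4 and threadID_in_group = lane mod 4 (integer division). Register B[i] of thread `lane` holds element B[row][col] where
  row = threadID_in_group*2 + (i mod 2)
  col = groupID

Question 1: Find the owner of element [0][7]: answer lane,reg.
c: 7->gid=7  r: 0->tid=0,i&1=0
L=7*4+0=28  i=0=0

28,0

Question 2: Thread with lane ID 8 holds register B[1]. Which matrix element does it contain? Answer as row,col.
1,2

8: gid=2,tid=0
[1] (0*2+1,2) = (1,2)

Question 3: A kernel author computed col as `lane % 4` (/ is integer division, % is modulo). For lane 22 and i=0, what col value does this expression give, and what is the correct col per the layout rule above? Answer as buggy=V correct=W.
`lane % 4`[22,0]→2
L=22→G=22>>2=5, T=22&3=2
[0]→row 2·2+0=4  col G=5
col: 2 vs 5

buggy=2 correct=5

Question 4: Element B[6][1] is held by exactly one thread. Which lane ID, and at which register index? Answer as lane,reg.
7,0

c: 1->gid=1  r: 6->tid=3,i&1=0
L=1*4+3=7  i=0=0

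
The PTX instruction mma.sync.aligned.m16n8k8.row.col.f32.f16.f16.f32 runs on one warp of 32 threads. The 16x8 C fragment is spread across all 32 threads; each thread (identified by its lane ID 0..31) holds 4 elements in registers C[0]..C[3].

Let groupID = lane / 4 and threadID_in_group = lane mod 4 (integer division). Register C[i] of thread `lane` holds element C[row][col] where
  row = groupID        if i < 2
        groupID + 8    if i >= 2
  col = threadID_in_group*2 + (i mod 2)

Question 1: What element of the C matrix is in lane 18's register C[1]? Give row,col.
18: gid=4,tid=2
[1] (4+0,2*2+1) = (4,5)

4,5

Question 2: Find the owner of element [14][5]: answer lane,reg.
r:14=>grp=6,rB=1  c:5=>tig=2,lo=1
L=6*4+2=26  i=1*2+1=3

26,3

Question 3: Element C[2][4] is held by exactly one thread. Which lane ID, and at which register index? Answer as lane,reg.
10,0

r=2⇒gr=2,Rb=0  c=4⇒th=2,odd=0
L=2*4+2=10  i=0*2+0=0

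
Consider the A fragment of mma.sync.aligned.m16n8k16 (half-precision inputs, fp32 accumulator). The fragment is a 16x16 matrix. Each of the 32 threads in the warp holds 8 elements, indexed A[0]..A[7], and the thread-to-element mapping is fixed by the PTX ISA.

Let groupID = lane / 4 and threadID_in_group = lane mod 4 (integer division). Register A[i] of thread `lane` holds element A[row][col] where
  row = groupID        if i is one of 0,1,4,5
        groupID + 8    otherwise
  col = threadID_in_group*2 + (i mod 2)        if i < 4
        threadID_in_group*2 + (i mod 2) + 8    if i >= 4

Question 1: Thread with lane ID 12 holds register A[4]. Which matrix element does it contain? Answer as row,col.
12: G=3,T=0
[4] (3+0,0*2+0+8) = (3,8)

3,8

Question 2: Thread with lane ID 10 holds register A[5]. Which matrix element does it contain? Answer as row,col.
2,13

lane 10=>10/4=2, 10 mod 4=2
i=5  r:2+0=>2  c:2·2+1+8=>13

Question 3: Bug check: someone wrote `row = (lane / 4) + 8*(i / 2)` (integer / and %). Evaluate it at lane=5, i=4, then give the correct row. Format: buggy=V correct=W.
buggy=17 correct=1

`(lane / 4) + 8*(i / 2)`[5,4]->17
L=5->gid=5>>2=1, tid=5&3=1
[4]->row 1+0=1  col 1·2+0+8=10
row: 17 vs 1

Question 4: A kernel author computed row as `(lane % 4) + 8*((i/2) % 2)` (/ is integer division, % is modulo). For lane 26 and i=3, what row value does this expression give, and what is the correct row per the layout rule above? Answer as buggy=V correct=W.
buggy=10 correct=14

`(lane % 4) + 8*((i/2) % 2)`[26,3]→10
L=26→G=26>>2=6, T=26&3=2
[3]→row 6+8=14  col 2·2+1+0=5
row: 10 vs 14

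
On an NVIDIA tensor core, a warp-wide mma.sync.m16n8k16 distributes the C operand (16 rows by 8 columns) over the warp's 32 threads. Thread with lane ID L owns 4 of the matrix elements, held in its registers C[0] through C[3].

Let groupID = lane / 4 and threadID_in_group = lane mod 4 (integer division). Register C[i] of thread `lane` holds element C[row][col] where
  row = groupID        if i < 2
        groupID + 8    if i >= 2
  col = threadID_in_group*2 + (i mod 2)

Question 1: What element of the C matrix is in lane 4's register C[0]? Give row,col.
1,0

L=4⇒gr=4>>2=1, th=4&3=0
[0]⇒row 1+0=1  col 0·2+0=0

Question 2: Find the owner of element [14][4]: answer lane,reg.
26,2

r:14=>grp=6,rB=1  c:4=>tig=2,lo=0
L=6*4+2=26  i=1*2+0=2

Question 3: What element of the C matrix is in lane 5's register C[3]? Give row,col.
9,3

5: grp=1,tig=1
[3] (1+8,1*2+1) = (9,3)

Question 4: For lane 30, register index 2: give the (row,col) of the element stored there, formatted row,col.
15,4

lane 30=>30/4=7, 30 mod 4=2
i=2  r:7+8=>15  c:2·2+0=>4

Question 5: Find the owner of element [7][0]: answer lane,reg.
28,0

r: 7->gid=7,r8=0  c: 0->tid=0,i&1=0
L=7*4+0=28  i=0*2+0=0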